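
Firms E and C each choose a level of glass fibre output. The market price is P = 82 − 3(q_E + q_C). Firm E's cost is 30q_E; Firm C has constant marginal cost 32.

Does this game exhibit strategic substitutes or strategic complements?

Firm E's profit: π = q_E(82 − 3(q_E + q_C)) − 30q_E.
∂π/∂q_E = 52 − 6q_E − 3q_C = 0, so q_E = 26/3 − 0.5q_C.
The best-response slope dq_E/dq_C = −0.5 < 0: the reaction function is downward-sloping, so the choices are strategic substitutes.

strategic substitutes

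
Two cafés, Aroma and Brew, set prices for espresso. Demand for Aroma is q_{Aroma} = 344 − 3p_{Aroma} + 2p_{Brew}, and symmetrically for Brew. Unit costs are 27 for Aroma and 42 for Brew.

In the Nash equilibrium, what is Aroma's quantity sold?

246.1875

Aroma's profit: π = (p_{Aroma} − 27)(344 − 3p_{Aroma} + 2p_{Brew}).
∂π/∂p_{Aroma} = 425 − 6p_{Aroma} + 2p_{Brew} = 0 ⇒ p_{Aroma} = 425/6 + (1/3)p_{Brew}.
Similarly p_{Brew} = 235/3 + (1/3)p_{Aroma}.
Solving the two reaction functions simultaneously: (1 − (1/3)(1/3))p_{Aroma} = 425/6 + (1/3)·(235/3), so (8/9)p_{Aroma} = 1745/18 and p_{Aroma} = 109.0625.
Then p_{Brew} = 235/3 + (1/3)·109.0625 = 114.6875.
q_{Aroma} = 344 − 3·109.0625 + 2·114.6875 = 246.1875.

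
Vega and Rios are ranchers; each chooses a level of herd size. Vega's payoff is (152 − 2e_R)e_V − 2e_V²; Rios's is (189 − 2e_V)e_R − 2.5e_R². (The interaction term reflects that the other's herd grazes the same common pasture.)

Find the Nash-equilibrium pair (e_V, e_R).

Expanding Vega's payoff: 152e_V − 2e_Re_V − 2e_V².
∂π/∂e_V = 152 − 2e_R − 4e_V = 0, so e_V = 38 − 0.5e_R.
Likewise for Rios: e_R = 37.8 − 0.4e_V.
Plugging e_R into Vega's best response: e_V = 38 − 0.5(37.8 − 0.4e_V) ⇒ 0.8e_V = 19.1, so e_V = 23.875.
Then e_R = 37.8 − 0.4·23.875 = 28.25.

23.875, 28.25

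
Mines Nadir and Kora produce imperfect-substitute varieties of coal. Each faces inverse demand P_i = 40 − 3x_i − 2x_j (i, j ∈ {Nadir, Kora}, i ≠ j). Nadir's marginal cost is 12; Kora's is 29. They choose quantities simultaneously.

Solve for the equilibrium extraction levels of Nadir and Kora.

Mine Nadir's profit: π = x_{Nadir}(40 − 3x_{Nadir} − 2x_{Kora}) − 12x_{Nadir}.
∂π/∂x_{Nadir} = 28 − 6x_{Nadir} − 2x_{Kora} = 0 ⇒ x_{Nadir} = 14/3 − (1/3)x_{Kora}.
Similarly x_{Kora} = 11/6 − (1/3)x_{Nadir}.
Substituting the second reaction function into the first: x_{Nadir} = 14/3 − (1/3)(11/6 − (1/3)x_{Nadir}), which gives (8/9)x_{Nadir} = 73/18 ⇒ x_{Nadir} = 4.5625.
Then x_{Kora} = 11/6 − (1/3)·4.5625 = 0.3125.

4.5625, 0.3125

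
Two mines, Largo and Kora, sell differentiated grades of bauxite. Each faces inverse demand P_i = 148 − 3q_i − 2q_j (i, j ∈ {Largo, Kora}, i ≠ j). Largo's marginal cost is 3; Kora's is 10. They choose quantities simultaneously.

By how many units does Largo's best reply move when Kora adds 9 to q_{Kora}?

-3

Mine Largo's profit: π = q_{Largo}(148 − 3q_{Largo} − 2q_{Kora}) − 3q_{Largo}.
∂π/∂q_{Largo} = 145 − 6q_{Largo} − 2q_{Kora} = 0 ⇒ q_{Largo} = 145/6 − (1/3)q_{Kora}.
The reaction-function slope is −1/3, so a 9-unit rise in q_{Kora} moves q_{Largo} by −1/3 × 9 = −3. Largo's best response falls — the actions are strategic substitutes.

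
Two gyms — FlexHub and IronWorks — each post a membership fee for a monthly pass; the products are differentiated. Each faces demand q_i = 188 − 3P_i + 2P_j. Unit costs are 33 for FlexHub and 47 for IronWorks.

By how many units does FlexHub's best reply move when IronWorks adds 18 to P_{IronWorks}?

6

FlexHub's profit: π = (P_{FlexHub} − 33)(188 − 3P_{FlexHub} + 2P_{IronWorks}).
∂π/∂P_{FlexHub} = 287 − 6P_{FlexHub} + 2P_{IronWorks} = 0 ⇒ P_{FlexHub} = 287/6 + (1/3)P_{IronWorks}.
The reaction-function slope is 1/3, so an 18-unit rise in P_{IronWorks} moves P_{FlexHub} by 1/3 × 18 = 6. FlexHub's best response rises — the actions are strategic complements.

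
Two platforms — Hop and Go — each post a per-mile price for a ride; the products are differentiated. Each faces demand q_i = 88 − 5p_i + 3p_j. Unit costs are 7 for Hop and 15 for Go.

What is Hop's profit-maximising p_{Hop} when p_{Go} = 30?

21.3

Hop's profit: π = (p_{Hop} − 7)(88 − 5p_{Hop} + 3p_{Go}).
∂π/∂p_{Hop} = 123 − 10p_{Hop} + 3p_{Go} = 0 ⇒ p_{Hop} = 12.3 + 0.3p_{Go}.
At p_{Go} = 30: p_{Hop} = 12.3 + 0.3·30 = 21.3.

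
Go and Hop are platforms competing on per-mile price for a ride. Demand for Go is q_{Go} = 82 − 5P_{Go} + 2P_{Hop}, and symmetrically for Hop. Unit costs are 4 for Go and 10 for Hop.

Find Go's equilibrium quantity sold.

46.875

Go's profit: π = (P_{Go} − 4)(82 − 5P_{Go} + 2P_{Hop}).
∂π/∂P_{Go} = 102 − 10P_{Go} + 2P_{Hop} = 0 ⇒ P_{Go} = 10.2 + 0.2P_{Hop}.
Similarly P_{Hop} = 13.2 + 0.2P_{Go}.
Plugging P_{Hop} into Go's best response: P_{Go} = 10.2 + 0.2(13.2 + 0.2P_{Go}) ⇒ 0.96P_{Go} = 12.84, so P_{Go} = 13.375.
Then P_{Hop} = 13.2 + 0.2·13.375 = 15.875.
q_{Go} = 82 − 5·13.375 + 2·15.875 = 46.875.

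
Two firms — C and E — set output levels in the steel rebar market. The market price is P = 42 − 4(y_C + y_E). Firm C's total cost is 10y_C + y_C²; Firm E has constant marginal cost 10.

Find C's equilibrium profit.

Firm C's profit: π = y_C(42 − 4(y_C + y_E)) − 10y_C − y_C².
∂π/∂y_C = 32 − 10y_C − 4y_E = 0, so y_C = 3.2 − 0.4y_E.
For E: ∂π/∂y_E = 32 − 8y_E − 4y_C = 0 ⇒ y_E = 4 − 0.5y_C.
Substituting the second reaction function into the first: y_C = 3.2 − 0.4(4 − 0.5y_C), which gives 0.8y_C = 1.6 ⇒ y_C = 2.
Then y_E = 4 − 0.5·2 = 3.
Price P = 42 − 4·5 = 22.
C's profit: (22 − 10)·2 − (2)² = 20.

20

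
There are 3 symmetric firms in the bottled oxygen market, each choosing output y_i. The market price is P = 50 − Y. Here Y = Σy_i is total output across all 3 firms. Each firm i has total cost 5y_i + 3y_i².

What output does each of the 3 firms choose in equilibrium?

4.5

A representative firm's profit is π_i = y_i(50 − Y) − 5y_i − 3y_i², with Y = y_i + Σ_{j≠i} y_j.
First-order condition: 45 − 8y_i − Σ_{j≠i} y_j = 0.
Imposing symmetry (y_j = y for all j) turns Σ_{j≠i} y_j into 2y, so 45 = 10y and y = 4.5.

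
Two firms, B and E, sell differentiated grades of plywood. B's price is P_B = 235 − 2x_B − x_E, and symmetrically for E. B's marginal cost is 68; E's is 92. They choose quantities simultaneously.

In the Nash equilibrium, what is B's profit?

2450

Firm B's profit: π = x_B(235 − 2x_B − x_E) − 68x_B.
∂π/∂x_B = 167 − 4x_B − x_E = 0 ⇒ x_B = 41.75 − 0.25x_E.
Similarly x_E = 35.75 − 0.25x_B.
Substituting the second reaction function into the first: x_B = 41.75 − 0.25(35.75 − 0.25x_B), which gives 0.9375x_B = 32.8125 ⇒ x_B = 35.
Then x_E = 35.75 − 0.25·35 = 27.
P_B = 235 − 2·35 − 27 = 138.
Profit = (138 − 68)·35 = 2450.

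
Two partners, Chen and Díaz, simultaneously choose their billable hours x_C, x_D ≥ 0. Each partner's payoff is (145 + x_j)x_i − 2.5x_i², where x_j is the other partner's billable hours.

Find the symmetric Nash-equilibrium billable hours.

36.25

Chen's payoff is (145 + x_D)x_C − 2.5x_C².
∂π/∂x_C = 145 + x_D − 5x_C = 0, so x_C = 29 + 0.2x_D.
By symmetry x_D = x_C; substituting into the reaction function, 0.8x_C = 29 and x_C = 36.25.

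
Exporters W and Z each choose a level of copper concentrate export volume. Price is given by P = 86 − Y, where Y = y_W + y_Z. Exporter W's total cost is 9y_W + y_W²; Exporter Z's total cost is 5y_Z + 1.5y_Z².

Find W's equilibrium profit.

512

Exporter W's profit: π = y_W(86 − (y_W + y_Z)) − 9y_W − y_W².
∂π/∂y_W = 77 − 4y_W − y_Z = 0, so y_W = 19.25 − 0.25y_Z.
For Z: ∂π/∂y_Z = 81 − 5y_Z − y_W = 0 ⇒ y_Z = 16.2 − 0.2y_W.
Solving the two reaction functions simultaneously: (1 − (−0.25)(−0.2))y_W = 19.25 − 0.25·16.2, so 0.95y_W = 15.2 and y_W = 16.
Then y_Z = 16.2 − 0.2·16 = 13.
Price P = 86 − 29 = 57.
W's profit: (57 − 9)·16 − (16)² = 512.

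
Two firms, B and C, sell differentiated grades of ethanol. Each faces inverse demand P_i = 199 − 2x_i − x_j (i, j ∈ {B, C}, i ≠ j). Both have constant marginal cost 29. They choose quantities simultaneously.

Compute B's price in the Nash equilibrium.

97

Firm B's profit: π = x_B(199 − 2x_B − x_C) − 29x_B.
∂π/∂x_B = 170 − 4x_B − x_C = 0 ⇒ x_B = 42.5 − 0.25x_C.
By symmetry x_C = x_B; substituting into the reaction function, 1.25x_B = 42.5 and x_B = 34.
P_B = 199 − 2·34 − 34 = 97.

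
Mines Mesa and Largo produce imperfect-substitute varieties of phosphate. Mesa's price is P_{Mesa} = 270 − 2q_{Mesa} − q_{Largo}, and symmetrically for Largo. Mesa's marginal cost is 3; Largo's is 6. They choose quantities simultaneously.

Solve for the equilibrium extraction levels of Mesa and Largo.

53.6, 52.6

Mine Mesa's profit: π = q_{Mesa}(270 − 2q_{Mesa} − q_{Largo}) − 3q_{Mesa}.
∂π/∂q_{Mesa} = 267 − 4q_{Mesa} − q_{Largo} = 0 ⇒ q_{Mesa} = 66.75 − 0.25q_{Largo}.
Similarly q_{Largo} = 66 − 0.25q_{Mesa}.
Substituting the second reaction function into the first: q_{Mesa} = 66.75 − 0.25(66 − 0.25q_{Mesa}), which gives 0.9375q_{Mesa} = 50.25 ⇒ q_{Mesa} = 53.6.
Then q_{Largo} = 66 − 0.25·53.6 = 52.6.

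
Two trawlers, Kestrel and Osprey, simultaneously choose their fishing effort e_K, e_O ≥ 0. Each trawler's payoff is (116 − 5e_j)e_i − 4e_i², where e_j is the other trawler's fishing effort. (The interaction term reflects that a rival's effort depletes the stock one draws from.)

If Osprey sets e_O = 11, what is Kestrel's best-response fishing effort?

7.625

Kestrel's payoff is (116 − 5e_O)e_K − 4e_K².
∂π/∂e_K = 116 − 5e_O − 8e_K = 0, so e_K = 14.5 − 0.625e_O.
At e_O = 11: e_K = 14.5 − 0.625·11 = 7.625.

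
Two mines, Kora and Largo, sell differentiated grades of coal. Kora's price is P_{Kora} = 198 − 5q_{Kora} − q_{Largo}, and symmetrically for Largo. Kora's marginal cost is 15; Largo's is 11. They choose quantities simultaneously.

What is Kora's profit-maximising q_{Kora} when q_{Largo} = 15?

16.8

Mine Kora's profit: π = q_{Kora}(198 − 5q_{Kora} − q_{Largo}) − 15q_{Kora}.
∂π/∂q_{Kora} = 183 − 10q_{Kora} − q_{Largo} = 0 ⇒ q_{Kora} = 18.3 − 0.1q_{Largo}.
At q_{Largo} = 15: q_{Kora} = 18.3 − 0.1·15 = 16.8.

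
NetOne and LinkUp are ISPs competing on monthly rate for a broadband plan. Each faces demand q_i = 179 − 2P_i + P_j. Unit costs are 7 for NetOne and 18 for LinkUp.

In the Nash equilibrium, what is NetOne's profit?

6914.88

NetOne's profit: π = (P_{NetOne} − 7)(179 − 2P_{NetOne} + P_{LinkUp}).
∂π/∂P_{NetOne} = 193 − 4P_{NetOne} + P_{LinkUp} = 0 ⇒ P_{NetOne} = 48.25 + 0.25P_{LinkUp}.
Similarly P_{LinkUp} = 53.75 + 0.25P_{NetOne}.
Solving the two reaction functions simultaneously: (1 − (0.25)(0.25))P_{NetOne} = 48.25 + 0.25·53.75, so 0.9375P_{NetOne} = 61.6875 and P_{NetOne} = 65.8.
Then P_{LinkUp} = 53.75 + 0.25·65.8 = 70.2.
q_{NetOne} = 179 − 2·65.8 + 70.2 = 117.6.
Profit = (65.8 − 7)·117.6 = 6914.88.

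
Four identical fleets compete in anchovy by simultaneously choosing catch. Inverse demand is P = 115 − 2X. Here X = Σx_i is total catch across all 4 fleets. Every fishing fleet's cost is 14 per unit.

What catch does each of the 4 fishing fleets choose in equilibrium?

A representative fishing fleet's profit is π_i = x_i(115 − 2X) − 14x_i, with X = x_i + Σ_{j≠i} x_j.
First-order condition: 101 − 4x_i − 2Σ_{j≠i} x_j = 0.
In a symmetric equilibrium every fishing fleet chooses the same x, so Σ_{j≠i} x_j = 3x. The condition becomes 101 − 10x = 0, giving x = 101/10 = 10.1.

10.1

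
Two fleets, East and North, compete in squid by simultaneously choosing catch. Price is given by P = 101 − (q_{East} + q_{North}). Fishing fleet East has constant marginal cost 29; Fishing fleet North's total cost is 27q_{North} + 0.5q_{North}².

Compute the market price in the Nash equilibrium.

Fishing fleet East's profit: π = q_{East}(101 − (q_{East} + q_{North})) − 29q_{East}.
∂π/∂q_{East} = 72 − 2q_{East} − q_{North} = 0, so q_{East} = 36 − 0.5q_{North}.
For North: ∂π/∂q_{North} = 74 − 3q_{North} − q_{East} = 0 ⇒ q_{North} = 74/3 − (1/3)q_{East}.
Substituting the second reaction function into the first: q_{East} = 36 − 0.5(74/3 − (1/3)q_{East}), which gives (5/6)q_{East} = 71/3 ⇒ q_{East} = 28.4.
Then q_{North} = 74/3 − (1/3)·28.4 = 15.2.
Equilibrium price: P = 101 − 43.6 = 57.4.

57.4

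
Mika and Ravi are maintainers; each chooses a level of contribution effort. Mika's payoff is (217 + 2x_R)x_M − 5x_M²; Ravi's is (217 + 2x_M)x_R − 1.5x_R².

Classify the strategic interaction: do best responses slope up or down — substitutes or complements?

strategic complements

Expanding Mika's payoff: 217x_M + 2x_Rx_M − 5x_M².
∂π/∂x_M = 217 + 2x_R − 10x_M = 0, so x_M = 21.7 + 0.2x_R.
The best-response slope dx_M/dx_R = 0.2 > 0: the reaction function is upward-sloping, so the choices are strategic complements.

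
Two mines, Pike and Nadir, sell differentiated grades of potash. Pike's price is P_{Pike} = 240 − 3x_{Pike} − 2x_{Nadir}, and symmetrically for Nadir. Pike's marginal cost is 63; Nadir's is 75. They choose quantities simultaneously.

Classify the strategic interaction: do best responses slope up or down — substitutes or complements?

strategic substitutes

Mine Pike's profit: π = x_{Pike}(240 − 3x_{Pike} − 2x_{Nadir}) − 63x_{Pike}.
∂π/∂x_{Pike} = 177 − 6x_{Pike} − 2x_{Nadir} = 0 ⇒ x_{Pike} = 29.5 − (1/3)x_{Nadir}.
The best-response slope dx_{Pike}/dx_{Nadir} = −1/3 < 0: the reaction function is downward-sloping, so the choices are strategic substitutes.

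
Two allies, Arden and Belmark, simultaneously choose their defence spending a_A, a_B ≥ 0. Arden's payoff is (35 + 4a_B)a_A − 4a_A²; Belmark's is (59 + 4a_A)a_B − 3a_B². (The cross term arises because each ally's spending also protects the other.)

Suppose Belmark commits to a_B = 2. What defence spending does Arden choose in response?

Expanding Arden's payoff: 35a_A + 4a_Ba_A − 4a_A².
∂π/∂a_A = 35 + 4a_B − 8a_A = 0, so a_A = 4.375 + 0.5a_B.
At a_B = 2: a_A = 4.375 + 0.5·2 = 5.375.

5.375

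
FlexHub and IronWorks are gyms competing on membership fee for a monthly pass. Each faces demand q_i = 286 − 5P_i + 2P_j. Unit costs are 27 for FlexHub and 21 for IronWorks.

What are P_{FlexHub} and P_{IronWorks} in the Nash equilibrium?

52, 49.5

FlexHub's profit: π = (P_{FlexHub} − 27)(286 − 5P_{FlexHub} + 2P_{IronWorks}).
∂π/∂P_{FlexHub} = 421 − 10P_{FlexHub} + 2P_{IronWorks} = 0 ⇒ P_{FlexHub} = 42.1 + 0.2P_{IronWorks}.
Similarly P_{IronWorks} = 39.1 + 0.2P_{FlexHub}.
Substituting the second reaction function into the first: P_{FlexHub} = 42.1 + 0.2(39.1 + 0.2P_{FlexHub}), which gives 0.96P_{FlexHub} = 49.92 ⇒ P_{FlexHub} = 52.
Then P_{IronWorks} = 39.1 + 0.2·52 = 49.5.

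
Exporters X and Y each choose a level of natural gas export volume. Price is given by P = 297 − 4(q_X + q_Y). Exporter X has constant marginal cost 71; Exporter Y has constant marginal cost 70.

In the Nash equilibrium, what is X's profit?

1406.25

Exporter X's profit: π = q_X(297 − 4(q_X + q_Y)) − 71q_X.
∂π/∂q_X = 226 − 8q_X − 4q_Y = 0, so q_X = 28.25 − 0.5q_Y.
By the same steps for Y: q_Y = 28.375 − 0.5q_X.
Solving the two reaction functions simultaneously: (1 − (−0.5)(−0.5))q_X = 28.25 − 0.5·28.375, so 0.75q_X = 14.0625 and q_X = 18.75.
Then q_Y = 28.375 − 0.5·18.75 = 19.
Price P = 297 − 4·37.75 = 146.
X's profit: (146 − 71)·18.75 = 1406.25.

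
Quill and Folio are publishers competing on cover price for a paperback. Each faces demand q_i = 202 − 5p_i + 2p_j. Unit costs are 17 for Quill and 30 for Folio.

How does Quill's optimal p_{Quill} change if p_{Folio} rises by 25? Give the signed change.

5

Quill's profit: π = (p_{Quill} − 17)(202 − 5p_{Quill} + 2p_{Folio}).
∂π/∂p_{Quill} = 287 − 10p_{Quill} + 2p_{Folio} = 0 ⇒ p_{Quill} = 28.7 + 0.2p_{Folio}.
The reaction-function slope is 0.2, so a 25-unit rise in p_{Folio} moves p_{Quill} by 0.2 × 25 = 5. Quill's best response rises — the actions are strategic complements.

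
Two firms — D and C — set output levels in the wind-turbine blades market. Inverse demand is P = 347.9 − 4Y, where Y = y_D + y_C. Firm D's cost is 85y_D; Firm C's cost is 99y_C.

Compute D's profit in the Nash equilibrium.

Firm D's profit: π = y_D(347.9 − 4(y_D + y_C)) − 85y_D.
∂π/∂y_D = 262.9 − 8y_D − 4y_C = 0, so y_D = 32.8625 − 0.5y_C.
By the same steps for C: y_C = 31.1125 − 0.5y_D.
Solving the two reaction functions simultaneously: (1 − (−0.5)(−0.5))y_D = 32.8625 − 0.5·31.1125, so 0.75y_D = 2769/160 and y_D = 23.075.
Then y_C = 31.1125 − 0.5·23.075 = 19.575.
Price P = 347.9 − 4·42.65 = 177.3.
D's profit: (177.3 − 85)·23.075 = 2129.8225.

2129.8225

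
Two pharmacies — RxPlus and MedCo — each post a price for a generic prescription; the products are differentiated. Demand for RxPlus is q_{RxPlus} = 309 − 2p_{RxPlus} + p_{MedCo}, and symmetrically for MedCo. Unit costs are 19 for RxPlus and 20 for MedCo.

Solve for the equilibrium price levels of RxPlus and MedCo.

RxPlus's profit: π = (p_{RxPlus} − 19)(309 − 2p_{RxPlus} + p_{MedCo}).
∂π/∂p_{RxPlus} = 347 − 4p_{RxPlus} + p_{MedCo} = 0 ⇒ p_{RxPlus} = 86.75 + 0.25p_{MedCo}.
Similarly p_{MedCo} = 87.25 + 0.25p_{RxPlus}.
Plugging p_{MedCo} into RxPlus's best response: p_{RxPlus} = 86.75 + 0.25(87.25 + 0.25p_{RxPlus}) ⇒ 0.9375p_{RxPlus} = 108.5625, so p_{RxPlus} = 115.8.
Then p_{MedCo} = 87.25 + 0.25·115.8 = 116.2.

115.8, 116.2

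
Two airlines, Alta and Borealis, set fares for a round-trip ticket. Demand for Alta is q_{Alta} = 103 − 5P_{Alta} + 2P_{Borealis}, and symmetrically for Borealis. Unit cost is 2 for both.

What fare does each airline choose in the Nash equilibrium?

Alta's profit: π = (P_{Alta} − 2)(103 − 5P_{Alta} + 2P_{Borealis}).
∂π/∂P_{Alta} = 113 − 10P_{Alta} + 2P_{Borealis} = 0 ⇒ P_{Alta} = 11.3 + 0.2P_{Borealis}.
Setting P_{Alta} = P_{Borealis} in the reaction function: P_{Alta} = 11.3 + 0.2P_{Alta}, so P_{Alta} = 11.3 / 0.8 = 14.125.

14.125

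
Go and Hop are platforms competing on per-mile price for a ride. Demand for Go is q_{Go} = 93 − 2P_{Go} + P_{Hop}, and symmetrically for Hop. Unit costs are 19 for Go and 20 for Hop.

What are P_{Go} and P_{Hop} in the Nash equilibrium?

43.8, 44.2

Go's profit: π = (P_{Go} − 19)(93 − 2P_{Go} + P_{Hop}).
∂π/∂P_{Go} = 131 − 4P_{Go} + P_{Hop} = 0 ⇒ P_{Go} = 32.75 + 0.25P_{Hop}.
Similarly P_{Hop} = 33.25 + 0.25P_{Go}.
Solving the two reaction functions simultaneously: (1 − (0.25)(0.25))P_{Go} = 32.75 + 0.25·33.25, so 0.9375P_{Go} = 41.0625 and P_{Go} = 43.8.
Then P_{Hop} = 33.25 + 0.25·43.8 = 44.2.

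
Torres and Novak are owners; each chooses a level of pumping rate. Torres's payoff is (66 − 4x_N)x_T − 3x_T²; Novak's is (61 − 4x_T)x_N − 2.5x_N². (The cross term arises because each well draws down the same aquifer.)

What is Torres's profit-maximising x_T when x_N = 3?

Expanding Torres's payoff: 66x_T − 4x_Nx_T − 3x_T².
∂π/∂x_T = 66 − 4x_N − 6x_T = 0, so x_T = 11 − (2/3)x_N.
At x_N = 3: x_T = 11 − (2/3)·3 = 9.

9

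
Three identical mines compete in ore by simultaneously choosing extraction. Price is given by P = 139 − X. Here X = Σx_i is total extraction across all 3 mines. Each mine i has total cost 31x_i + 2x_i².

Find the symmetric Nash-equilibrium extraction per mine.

A representative mine's profit is π_i = x_i(139 − X) − 31x_i − 2x_i², with X = x_i + Σ_{j≠i} x_j.
First-order condition: 108 − 6x_i − Σ_{j≠i} x_j = 0.
In a symmetric equilibrium every mine chooses the same x, so Σ_{j≠i} x_j = 2x. The condition becomes 108 − 8x = 0, giving x = 108/8 = 13.5.

13.5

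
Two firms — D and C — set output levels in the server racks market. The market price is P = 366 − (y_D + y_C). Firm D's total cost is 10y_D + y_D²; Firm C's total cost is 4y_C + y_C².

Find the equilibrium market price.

222.4

Firm D's profit: π = y_D(366 − (y_D + y_C)) − 10y_D − y_D².
∂π/∂y_D = 356 − 4y_D − y_C = 0, so y_D = 89 − 0.25y_C.
By the same steps for C: y_C = 90.5 − 0.25y_D.
Substituting the second reaction function into the first: y_D = 89 − 0.25(90.5 − 0.25y_D), which gives 0.9375y_D = 66.375 ⇒ y_D = 70.8.
Then y_C = 90.5 − 0.25·70.8 = 72.8.
Equilibrium price: P = 366 − 143.6 = 222.4.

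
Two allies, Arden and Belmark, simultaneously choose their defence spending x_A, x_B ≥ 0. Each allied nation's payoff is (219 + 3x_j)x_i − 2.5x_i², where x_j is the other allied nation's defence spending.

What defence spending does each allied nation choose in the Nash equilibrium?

109.5

Arden's payoff is (219 + 3x_B)x_A − 2.5x_A².
∂π/∂x_A = 219 + 3x_B − 5x_A = 0, so x_A = 43.8 + 0.6x_B.
By symmetry x_B = x_A; substituting into the reaction function, 0.4x_A = 43.8 and x_A = 109.5.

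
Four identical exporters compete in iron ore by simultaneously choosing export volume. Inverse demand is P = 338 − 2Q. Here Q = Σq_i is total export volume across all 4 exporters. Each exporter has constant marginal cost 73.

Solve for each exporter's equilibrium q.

A representative exporter's profit is π_i = q_i(338 − 2Q) − 73q_i, with Q = q_i + Σ_{j≠i} q_j.
First-order condition: 265 − 4q_i − 2Σ_{j≠i} q_j = 0.
With identical exporters, set every q_j = q: then 265 − 4q − 6q = 0, i.e. q = 265/10 = 26.5.

26.5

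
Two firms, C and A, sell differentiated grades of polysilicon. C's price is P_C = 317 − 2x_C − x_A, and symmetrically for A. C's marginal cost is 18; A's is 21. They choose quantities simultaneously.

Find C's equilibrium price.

Firm C's profit: π = x_C(317 − 2x_C − x_A) − 18x_C.
∂π/∂x_C = 299 − 4x_C − x_A = 0 ⇒ x_C = 74.75 − 0.25x_A.
Similarly x_A = 74 − 0.25x_C.
Solving the two reaction functions simultaneously: (1 − (−0.25)(−0.25))x_C = 74.75 − 0.25·74, so 0.9375x_C = 56.25 and x_C = 60.
Then x_A = 74 − 0.25·60 = 59.
P_C = 317 − 2·60 − 59 = 138.

138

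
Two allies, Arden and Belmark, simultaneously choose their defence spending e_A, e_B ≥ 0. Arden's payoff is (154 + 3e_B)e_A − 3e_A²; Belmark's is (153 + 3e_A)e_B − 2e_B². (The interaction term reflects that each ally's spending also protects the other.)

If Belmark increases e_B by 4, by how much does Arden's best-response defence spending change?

2

Expanding Arden's payoff: 154e_A + 3e_Be_A − 3e_A².
∂π/∂e_A = 154 + 3e_B − 6e_A = 0, so e_A = 77/3 + 0.5e_B.
The reaction-function slope is 0.5, so a 4-unit rise in e_B moves e_A by 0.5 × 4 = 2. Arden's best response rises — the actions are strategic complements.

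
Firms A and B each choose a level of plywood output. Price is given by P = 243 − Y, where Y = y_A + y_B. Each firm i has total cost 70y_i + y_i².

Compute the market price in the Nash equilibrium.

173.8

Firm A's profit: π = y_A(243 − (y_A + y_B)) − 70y_A − y_A².
∂π/∂y_A = 173 − 4y_A − y_B = 0, so y_A = 43.25 − 0.25y_B.
The game is symmetric, so in equilibrium y_B = y_A: the reaction function gives 1.25y_A = 43.25, hence y_A = 34.6.
Equilibrium price: P = 243 − 69.2 = 173.8.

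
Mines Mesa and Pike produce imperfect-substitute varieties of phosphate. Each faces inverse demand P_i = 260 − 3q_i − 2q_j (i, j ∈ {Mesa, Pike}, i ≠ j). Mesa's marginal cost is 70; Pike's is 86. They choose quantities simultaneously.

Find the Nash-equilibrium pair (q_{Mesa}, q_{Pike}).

24.75, 20.75

Mine Mesa's profit: π = q_{Mesa}(260 − 3q_{Mesa} − 2q_{Pike}) − 70q_{Mesa}.
∂π/∂q_{Mesa} = 190 − 6q_{Mesa} − 2q_{Pike} = 0 ⇒ q_{Mesa} = 95/3 − (1/3)q_{Pike}.
Similarly q_{Pike} = 29 − (1/3)q_{Mesa}.
Substituting the second reaction function into the first: q_{Mesa} = 95/3 − (1/3)(29 − (1/3)q_{Mesa}), which gives (8/9)q_{Mesa} = 22 ⇒ q_{Mesa} = 24.75.
Then q_{Pike} = 29 − (1/3)·24.75 = 20.75.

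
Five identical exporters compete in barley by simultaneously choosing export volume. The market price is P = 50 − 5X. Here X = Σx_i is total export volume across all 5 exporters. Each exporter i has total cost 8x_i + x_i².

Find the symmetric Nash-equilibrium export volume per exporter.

1.3125

A representative exporter's profit is π_i = x_i(50 − 5X) − 8x_i − x_i², with X = x_i + Σ_{j≠i} x_j.
First-order condition: 42 − 12x_i − 5Σ_{j≠i} x_j = 0.
In a symmetric equilibrium every exporter chooses the same x, so Σ_{j≠i} x_j = 4x. The condition becomes 42 − 32x = 0, giving x = 42/32 = 1.3125.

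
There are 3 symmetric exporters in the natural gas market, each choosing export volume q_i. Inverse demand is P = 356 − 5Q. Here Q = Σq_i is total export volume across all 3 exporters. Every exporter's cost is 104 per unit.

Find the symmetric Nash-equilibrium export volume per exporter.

12.6

A representative exporter's profit is π_i = q_i(356 − 5Q) − 104q_i, with Q = q_i + Σ_{j≠i} q_j.
First-order condition: 252 − 10q_i − 5Σ_{j≠i} q_j = 0.
In a symmetric equilibrium every exporter chooses the same q, so Σ_{j≠i} q_j = 2q. The condition becomes 252 − 20q = 0, giving q = 252/20 = 12.6.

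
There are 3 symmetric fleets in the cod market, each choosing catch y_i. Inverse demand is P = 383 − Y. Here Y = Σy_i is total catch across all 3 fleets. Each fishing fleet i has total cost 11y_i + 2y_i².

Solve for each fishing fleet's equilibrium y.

A representative fishing fleet's profit is π_i = y_i(383 − Y) − 11y_i − 2y_i², with Y = y_i + Σ_{j≠i} y_j.
First-order condition: 372 − 6y_i − Σ_{j≠i} y_j = 0.
In a symmetric equilibrium every fishing fleet chooses the same y, so Σ_{j≠i} y_j = 2y. The condition becomes 372 − 8y = 0, giving y = 372/8 = 46.5.

46.5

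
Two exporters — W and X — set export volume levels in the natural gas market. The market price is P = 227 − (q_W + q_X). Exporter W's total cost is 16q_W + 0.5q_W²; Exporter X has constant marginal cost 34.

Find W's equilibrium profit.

3146.46

Exporter W's profit: π = q_W(227 − (q_W + q_X)) − 16q_W − 0.5q_W².
∂π/∂q_W = 211 − 3q_W − q_X = 0, so q_W = 211/3 − (1/3)q_X.
For X: ∂π/∂q_X = 193 − 2q_X − q_W = 0 ⇒ q_X = 96.5 − 0.5q_W.
Plugging q_X into W's best response: q_W = 211/3 − (1/3)(96.5 − 0.5q_W) ⇒ (5/6)q_W = 229/6, so q_W = 45.8.
Then q_X = 96.5 − 0.5·45.8 = 73.6.
Price P = 227 − 119.4 = 107.6.
W's profit: (107.6 − 16)·45.8 − 0.5(45.8)² = 3146.46.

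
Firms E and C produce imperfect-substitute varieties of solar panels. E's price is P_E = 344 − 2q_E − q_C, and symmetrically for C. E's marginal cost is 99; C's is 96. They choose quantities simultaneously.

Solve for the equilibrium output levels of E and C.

Firm E's profit: π = q_E(344 − 2q_E − q_C) − 99q_E.
∂π/∂q_E = 245 − 4q_E − q_C = 0 ⇒ q_E = 61.25 − 0.25q_C.
Similarly q_C = 62 − 0.25q_E.
Substituting the second reaction function into the first: q_E = 61.25 − 0.25(62 − 0.25q_E), which gives 0.9375q_E = 45.75 ⇒ q_E = 48.8.
Then q_C = 62 − 0.25·48.8 = 49.8.

48.8, 49.8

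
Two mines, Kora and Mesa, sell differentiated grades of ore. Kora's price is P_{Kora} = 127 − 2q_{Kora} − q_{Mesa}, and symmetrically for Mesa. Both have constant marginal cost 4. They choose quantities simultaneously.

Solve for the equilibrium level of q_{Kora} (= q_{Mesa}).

24.6

Mine Kora's profit: π = q_{Kora}(127 − 2q_{Kora} − q_{Mesa}) − 4q_{Kora}.
∂π/∂q_{Kora} = 123 − 4q_{Kora} − q_{Mesa} = 0 ⇒ q_{Kora} = 30.75 − 0.25q_{Mesa}.
The game is symmetric, so in equilibrium q_{Mesa} = q_{Kora}: the reaction function gives 1.25q_{Kora} = 30.75, hence q_{Kora} = 24.6.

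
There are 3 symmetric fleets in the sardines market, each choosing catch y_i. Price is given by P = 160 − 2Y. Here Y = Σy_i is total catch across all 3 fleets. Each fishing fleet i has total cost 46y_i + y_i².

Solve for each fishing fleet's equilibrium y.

A representative fishing fleet's profit is π_i = y_i(160 − 2Y) − 46y_i − y_i², with Y = y_i + Σ_{j≠i} y_j.
First-order condition: 114 − 6y_i − 2Σ_{j≠i} y_j = 0.
In a symmetric equilibrium every fishing fleet chooses the same y, so Σ_{j≠i} y_j = 2y. The condition becomes 114 − 10y = 0, giving y = 114/10 = 11.4.

11.4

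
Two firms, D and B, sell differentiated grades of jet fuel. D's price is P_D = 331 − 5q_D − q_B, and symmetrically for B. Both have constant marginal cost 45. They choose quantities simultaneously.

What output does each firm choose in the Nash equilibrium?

26

Firm D's profit: π = q_D(331 − 5q_D − q_B) − 45q_D.
∂π/∂q_D = 286 − 10q_D − q_B = 0 ⇒ q_D = 28.6 − 0.1q_B.
The game is symmetric, so in equilibrium q_B = q_D: the reaction function gives 1.1q_D = 28.6, hence q_D = 26.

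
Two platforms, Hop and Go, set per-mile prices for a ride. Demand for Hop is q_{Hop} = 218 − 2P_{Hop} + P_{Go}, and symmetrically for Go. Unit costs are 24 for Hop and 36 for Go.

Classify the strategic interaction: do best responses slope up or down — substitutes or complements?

Hop's profit: π = (P_{Hop} − 24)(218 − 2P_{Hop} + P_{Go}).
∂π/∂P_{Hop} = 266 − 4P_{Hop} + P_{Go} = 0 ⇒ P_{Hop} = 66.5 + 0.25P_{Go}.
The best-response slope dP_{Hop}/dP_{Go} = 0.25 > 0: the reaction function is upward-sloping, so the choices are strategic complements.

strategic complements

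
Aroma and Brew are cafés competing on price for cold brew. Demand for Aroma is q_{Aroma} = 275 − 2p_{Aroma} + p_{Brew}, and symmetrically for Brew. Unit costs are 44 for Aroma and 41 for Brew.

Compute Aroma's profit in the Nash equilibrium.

Aroma's profit: π = (p_{Aroma} − 44)(275 − 2p_{Aroma} + p_{Brew}).
∂π/∂p_{Aroma} = 363 − 4p_{Aroma} + p_{Brew} = 0 ⇒ p_{Aroma} = 90.75 + 0.25p_{Brew}.
Similarly p_{Brew} = 89.25 + 0.25p_{Aroma}.
Solving the two reaction functions simultaneously: (1 − (0.25)(0.25))p_{Aroma} = 90.75 + 0.25·89.25, so 0.9375p_{Aroma} = 113.0625 and p_{Aroma} = 120.6.
Then p_{Brew} = 89.25 + 0.25·120.6 = 119.4.
q_{Aroma} = 275 − 2·120.6 + 119.4 = 153.2.
Profit = (120.6 − 44)·153.2 = 11735.12.

11735.12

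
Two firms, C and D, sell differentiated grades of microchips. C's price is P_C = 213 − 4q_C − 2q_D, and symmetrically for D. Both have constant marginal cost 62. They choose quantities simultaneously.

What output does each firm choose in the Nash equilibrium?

Firm C's profit: π = q_C(213 − 4q_C − 2q_D) − 62q_C.
∂π/∂q_C = 151 − 8q_C − 2q_D = 0 ⇒ q_C = 18.875 − 0.25q_D.
Setting q_C = q_D in the reaction function: q_C = 18.875 − 0.25q_C, so q_C = 18.875 / 1.25 = 15.1.

15.1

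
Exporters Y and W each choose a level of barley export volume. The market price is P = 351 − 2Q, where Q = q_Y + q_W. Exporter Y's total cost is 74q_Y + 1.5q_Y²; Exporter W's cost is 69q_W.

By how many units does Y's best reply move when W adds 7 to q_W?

Exporter Y's profit: π = q_Y(351 − 2(q_Y + q_W)) − 74q_Y − 1.5q_Y².
∂π/∂q_Y = 277 − 7q_Y − 2q_W = 0, so q_Y = 277/7 − (2/7)q_W.
The reaction-function slope is −2/7, so a 7-unit rise in q_W moves q_Y by −2/7 × 7 = −2. Y's best response falls — the actions are strategic substitutes.

-2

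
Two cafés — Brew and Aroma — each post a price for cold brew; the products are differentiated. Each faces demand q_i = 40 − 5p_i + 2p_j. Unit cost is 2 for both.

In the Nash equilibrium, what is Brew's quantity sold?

21.25

Brew's profit: π = (p_{Brew} − 2)(40 − 5p_{Brew} + 2p_{Aroma}).
∂π/∂p_{Brew} = 50 − 10p_{Brew} + 2p_{Aroma} = 0 ⇒ p_{Brew} = 5 + 0.2p_{Aroma}.
By symmetry p_{Aroma} = p_{Brew}; substituting into the reaction function, 0.8p_{Brew} = 5 and p_{Brew} = 6.25.
q_{Brew} = 40 − 5·6.25 + 2·6.25 = 21.25.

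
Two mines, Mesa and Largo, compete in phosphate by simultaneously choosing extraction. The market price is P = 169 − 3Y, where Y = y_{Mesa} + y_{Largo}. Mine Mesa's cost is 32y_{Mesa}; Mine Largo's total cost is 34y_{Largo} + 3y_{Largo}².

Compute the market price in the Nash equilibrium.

91

Mine Mesa's profit: π = y_{Mesa}(169 − 3(y_{Mesa} + y_{Largo})) − 32y_{Mesa}.
∂π/∂y_{Mesa} = 137 − 6y_{Mesa} − 3y_{Largo} = 0, so y_{Mesa} = 137/6 − 0.5y_{Largo}.
For Largo: ∂π/∂y_{Largo} = 135 − 12y_{Largo} − 3y_{Mesa} = 0 ⇒ y_{Largo} = 11.25 − 0.25y_{Mesa}.
Substituting the second reaction function into the first: y_{Mesa} = 137/6 − 0.5(11.25 − 0.25y_{Mesa}), which gives 0.875y_{Mesa} = 413/24 ⇒ y_{Mesa} = 59/3.
Then y_{Largo} = 11.25 − 0.25·(59/3) = 19/3.
Equilibrium price: P = 169 − 3·26 = 91.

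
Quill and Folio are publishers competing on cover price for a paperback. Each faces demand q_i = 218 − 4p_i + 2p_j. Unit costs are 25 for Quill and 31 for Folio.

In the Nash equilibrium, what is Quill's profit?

3317.76

Quill's profit: π = (p_{Quill} − 25)(218 − 4p_{Quill} + 2p_{Folio}).
∂π/∂p_{Quill} = 318 − 8p_{Quill} + 2p_{Folio} = 0 ⇒ p_{Quill} = 39.75 + 0.25p_{Folio}.
Similarly p_{Folio} = 42.75 + 0.25p_{Quill}.
Substituting the second reaction function into the first: p_{Quill} = 39.75 + 0.25(42.75 + 0.25p_{Quill}), which gives 0.9375p_{Quill} = 50.4375 ⇒ p_{Quill} = 53.8.
Then p_{Folio} = 42.75 + 0.25·53.8 = 56.2.
q_{Quill} = 218 − 4·53.8 + 2·56.2 = 115.2.
Profit = (53.8 − 25)·115.2 = 3317.76.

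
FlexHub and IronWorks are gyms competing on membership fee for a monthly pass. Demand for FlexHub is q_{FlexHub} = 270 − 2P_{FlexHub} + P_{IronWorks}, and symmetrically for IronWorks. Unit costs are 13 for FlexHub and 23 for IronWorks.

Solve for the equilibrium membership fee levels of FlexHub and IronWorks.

100, 104

FlexHub's profit: π = (P_{FlexHub} − 13)(270 − 2P_{FlexHub} + P_{IronWorks}).
∂π/∂P_{FlexHub} = 296 − 4P_{FlexHub} + P_{IronWorks} = 0 ⇒ P_{FlexHub} = 74 + 0.25P_{IronWorks}.
Similarly P_{IronWorks} = 79 + 0.25P_{FlexHub}.
Plugging P_{IronWorks} into FlexHub's best response: P_{FlexHub} = 74 + 0.25(79 + 0.25P_{FlexHub}) ⇒ 0.9375P_{FlexHub} = 93.75, so P_{FlexHub} = 100.
Then P_{IronWorks} = 79 + 0.25·100 = 104.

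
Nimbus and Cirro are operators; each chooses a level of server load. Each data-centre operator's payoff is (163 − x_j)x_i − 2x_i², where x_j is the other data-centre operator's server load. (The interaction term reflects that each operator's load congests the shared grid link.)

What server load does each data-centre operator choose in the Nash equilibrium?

Nimbus's payoff is (163 − x_C)x_N − 2x_N².
∂π/∂x_N = 163 − x_C − 4x_N = 0, so x_N = 40.75 − 0.25x_C.
Setting x_N = x_C in the reaction function: x_N = 40.75 − 0.25x_N, so x_N = 40.75 / 1.25 = 32.6.

32.6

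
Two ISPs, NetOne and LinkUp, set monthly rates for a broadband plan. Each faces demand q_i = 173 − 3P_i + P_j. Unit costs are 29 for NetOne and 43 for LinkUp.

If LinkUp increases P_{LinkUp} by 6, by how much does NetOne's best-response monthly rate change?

NetOne's profit: π = (P_{NetOne} − 29)(173 − 3P_{NetOne} + P_{LinkUp}).
∂π/∂P_{NetOne} = 260 − 6P_{NetOne} + P_{LinkUp} = 0 ⇒ P_{NetOne} = 130/3 + (1/6)P_{LinkUp}.
The reaction-function slope is 1/6, so a 6-unit rise in P_{LinkUp} moves P_{NetOne} by 1/6 × 6 = 1. NetOne's best response rises — the actions are strategic complements.

1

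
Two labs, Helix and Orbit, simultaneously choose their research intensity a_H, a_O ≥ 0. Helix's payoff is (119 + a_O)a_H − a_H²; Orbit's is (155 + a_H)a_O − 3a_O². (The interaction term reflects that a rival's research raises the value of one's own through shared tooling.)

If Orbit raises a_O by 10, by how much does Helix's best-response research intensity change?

5

Expanding Helix's payoff: 119a_H + a_Oa_H − a_H².
∂π/∂a_H = 119 + a_O − 2a_H = 0, so a_H = 59.5 + 0.5a_O.
The reaction-function slope is 0.5, so a 10-unit rise in a_O moves a_H by 0.5 × 10 = 5. Helix's best response rises — the actions are strategic complements.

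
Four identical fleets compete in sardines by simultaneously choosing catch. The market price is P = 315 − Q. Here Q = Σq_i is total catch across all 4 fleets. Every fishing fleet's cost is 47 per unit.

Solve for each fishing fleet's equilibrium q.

A representative fishing fleet's profit is π_i = q_i(315 − Q) − 47q_i, with Q = q_i + Σ_{j≠i} q_j.
First-order condition: 268 − 2q_i − Σ_{j≠i} q_j = 0.
In a symmetric equilibrium every fishing fleet chooses the same q, so Σ_{j≠i} q_j = 3q. The condition becomes 268 − 5q = 0, giving q = 268/5 = 53.6.

53.6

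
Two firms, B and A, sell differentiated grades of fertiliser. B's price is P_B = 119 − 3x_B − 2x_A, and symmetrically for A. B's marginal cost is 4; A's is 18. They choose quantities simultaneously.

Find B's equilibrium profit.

697.6875

Firm B's profit: π = x_B(119 − 3x_B − 2x_A) − 4x_B.
∂π/∂x_B = 115 − 6x_B − 2x_A = 0 ⇒ x_B = 115/6 − (1/3)x_A.
Similarly x_A = 101/6 − (1/3)x_B.
Substituting the second reaction function into the first: x_B = 115/6 − (1/3)(101/6 − (1/3)x_B), which gives (8/9)x_B = 122/9 ⇒ x_B = 15.25.
Then x_A = 101/6 − (1/3)·15.25 = 11.75.
P_B = 119 − 3·15.25 − 2·11.75 = 49.75.
Profit = (49.75 − 4)·15.25 = 697.6875.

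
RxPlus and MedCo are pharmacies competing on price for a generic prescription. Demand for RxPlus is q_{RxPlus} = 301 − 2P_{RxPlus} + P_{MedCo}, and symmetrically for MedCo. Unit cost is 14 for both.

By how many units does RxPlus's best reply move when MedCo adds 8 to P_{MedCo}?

RxPlus's profit: π = (P_{RxPlus} − 14)(301 − 2P_{RxPlus} + P_{MedCo}).
∂π/∂P_{RxPlus} = 329 − 4P_{RxPlus} + P_{MedCo} = 0 ⇒ P_{RxPlus} = 82.25 + 0.25P_{MedCo}.
The reaction-function slope is 0.25, so an 8-unit rise in P_{MedCo} moves P_{RxPlus} by 0.25 × 8 = 2. RxPlus's best response rises — the actions are strategic complements.

2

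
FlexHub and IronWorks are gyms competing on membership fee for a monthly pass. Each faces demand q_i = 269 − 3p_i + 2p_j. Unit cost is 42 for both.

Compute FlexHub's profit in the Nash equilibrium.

FlexHub's profit: π = (p_{FlexHub} − 42)(269 − 3p_{FlexHub} + 2p_{IronWorks}).
∂π/∂p_{FlexHub} = 395 − 6p_{FlexHub} + 2p_{IronWorks} = 0 ⇒ p_{FlexHub} = 395/6 + (1/3)p_{IronWorks}.
Setting p_{FlexHub} = p_{IronWorks} in the reaction function: p_{FlexHub} = 395/6 + (1/3)p_{FlexHub}, so p_{FlexHub} = (395/6) / (2/3) = 98.75.
q_{FlexHub} = 269 − 3·98.75 + 2·98.75 = 170.25.
Profit = (98.75 − 42)·170.25 = 9661.6875.

9661.6875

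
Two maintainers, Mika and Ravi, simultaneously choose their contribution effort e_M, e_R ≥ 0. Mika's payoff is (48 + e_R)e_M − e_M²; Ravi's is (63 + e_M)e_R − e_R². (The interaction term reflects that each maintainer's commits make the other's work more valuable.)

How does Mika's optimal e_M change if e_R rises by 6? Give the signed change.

3

Expanding Mika's payoff: 48e_M + e_Re_M − e_M².
∂π/∂e_M = 48 + e_R − 2e_M = 0, so e_M = 24 + 0.5e_R.
The reaction-function slope is 0.5, so a 6-unit rise in e_R moves e_M by 0.5 × 6 = 3. Mika's best response rises — the actions are strategic complements.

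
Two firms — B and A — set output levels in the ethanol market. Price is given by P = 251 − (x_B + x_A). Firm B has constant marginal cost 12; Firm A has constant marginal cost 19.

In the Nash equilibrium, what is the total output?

157

Firm B's profit: π = x_B(251 − (x_B + x_A)) − 12x_B.
∂π/∂x_B = 239 − 2x_B − x_A = 0, so x_B = 119.5 − 0.5x_A.
By the same steps for A: x_A = 116 − 0.5x_B.
Plugging x_A into B's best response: x_B = 119.5 − 0.5(116 − 0.5x_B) ⇒ 0.75x_B = 61.5, so x_B = 82.
Then x_A = 116 − 0.5·82 = 75.
Total output: 82 + 75 = 157.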